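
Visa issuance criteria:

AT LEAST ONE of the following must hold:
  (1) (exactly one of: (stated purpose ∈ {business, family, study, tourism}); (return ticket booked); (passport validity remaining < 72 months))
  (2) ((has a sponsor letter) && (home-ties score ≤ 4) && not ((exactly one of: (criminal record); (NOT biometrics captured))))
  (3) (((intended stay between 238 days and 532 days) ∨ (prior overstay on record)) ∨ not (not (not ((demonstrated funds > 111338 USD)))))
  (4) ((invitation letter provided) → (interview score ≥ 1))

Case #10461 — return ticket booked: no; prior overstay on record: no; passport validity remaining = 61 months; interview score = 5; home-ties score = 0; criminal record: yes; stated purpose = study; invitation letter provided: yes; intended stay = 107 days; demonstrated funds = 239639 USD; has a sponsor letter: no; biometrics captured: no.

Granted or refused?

Atomic conditions:
  stated purpose ∈ {business, family, study, tourism}: study is in the set → true
  return ticket booked: no → false
  passport validity remaining < 72 months: 61 < 72 is true
  has a sponsor letter: no → false
  home-ties score ≤ 4: 0 ≤ 4 is true
  criminal record: yes → true
  NOT biometrics captured: no → true
  intended stay between 238 days and 532 days: 107 in [238, 532] is false
  prior overstay on record: no → false
  demonstrated funds > 111338 USD: 239639 > 111338 is true
  invitation letter provided: yes → true
  interview score ≥ 1: 5 ≥ 1 is true
Combine:
[1] exactly-one(true, false, true) = false
[2.3.1] exactly-one(true, true) = false
[2.3] NOT false = true
[2] false AND true AND true = false
[3.1] false OR false = false
[3.2.1.1] NOT true = false
[3.2.1] NOT false = true
[3.2] NOT true = false
[3] false OR false = false
[4] true → true = true
[root] false OR false OR false OR true = true
Overall: true → granted

Granted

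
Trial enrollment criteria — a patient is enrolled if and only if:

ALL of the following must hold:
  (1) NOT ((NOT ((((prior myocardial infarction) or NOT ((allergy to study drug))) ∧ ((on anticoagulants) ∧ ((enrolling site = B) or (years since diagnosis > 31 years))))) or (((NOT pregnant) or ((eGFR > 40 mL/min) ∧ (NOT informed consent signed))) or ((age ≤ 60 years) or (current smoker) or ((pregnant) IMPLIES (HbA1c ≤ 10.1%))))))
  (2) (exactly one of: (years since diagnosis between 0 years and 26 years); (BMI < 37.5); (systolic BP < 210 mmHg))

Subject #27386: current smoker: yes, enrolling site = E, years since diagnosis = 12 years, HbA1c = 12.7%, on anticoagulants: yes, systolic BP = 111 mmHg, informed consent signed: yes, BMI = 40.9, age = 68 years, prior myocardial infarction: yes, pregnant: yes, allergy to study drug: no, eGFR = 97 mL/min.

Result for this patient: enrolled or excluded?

Atomic conditions:
  prior myocardial infarction: yes → true
  allergy to study drug: no → false
  on anticoagulants: yes → true
  enrolling site = B: E == B is false
  years since diagnosis > 31 years: 12 > 31 is false
  NOT pregnant: yes → false
  eGFR > 40 mL/min: 97 > 40 is true
  NOT informed consent signed: yes → false
  age ≤ 60 years: 68 ≤ 60 is false
  current smoker: yes → true
  pregnant: yes → true
  HbA1c ≤ 10.1%: 12.7 ≤ 10.1 is false
  years since diagnosis between 0 years and 26 years: 12 in [0, 26] is true
  BMI < 37.5: 40.9 < 37.5 is false
  systolic BP < 210 mmHg: 111 < 210 is true
Combine:
[1.1.1.1.1.2] NOT false = true
[1.1.1.1.1] true OR true = true
[1.1.1.1.2.2] false OR false = false
[1.1.1.1.2] true AND false = false
[1.1.1.1] true AND false = false
[1.1.1] NOT false = true
[1.1.2.1.2] true AND false = false
[1.1.2.1] false OR false = false
[1.1.2.2.3] true → false = false
[1.1.2.2] false OR true OR false = true
[1.1.2] false OR true = true
[1.1] true OR true = true
[1] NOT true = false
[2] exactly-one(true, false, true) = false
[root] false AND false = false
Overall: false → excluded

Excluded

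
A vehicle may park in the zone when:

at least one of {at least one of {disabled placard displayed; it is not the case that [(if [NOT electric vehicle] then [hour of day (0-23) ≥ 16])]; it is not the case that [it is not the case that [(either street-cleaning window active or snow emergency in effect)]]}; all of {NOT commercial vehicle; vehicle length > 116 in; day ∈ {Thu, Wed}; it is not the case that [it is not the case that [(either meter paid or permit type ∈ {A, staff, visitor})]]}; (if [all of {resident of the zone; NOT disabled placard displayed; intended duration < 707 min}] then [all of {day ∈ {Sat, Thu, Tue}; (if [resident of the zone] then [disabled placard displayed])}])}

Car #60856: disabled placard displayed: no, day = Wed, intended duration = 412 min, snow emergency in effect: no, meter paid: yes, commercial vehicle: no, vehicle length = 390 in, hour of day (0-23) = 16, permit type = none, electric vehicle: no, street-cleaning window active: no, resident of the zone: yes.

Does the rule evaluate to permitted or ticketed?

Permitted

Atomic conditions:
  disabled placard displayed: no → false
  NOT electric vehicle: no → true
  hour of day (0-23) ≥ 16: 16 ≥ 16 is true
  street-cleaning window active: no → false
  snow emergency in effect: no → false
  NOT commercial vehicle: no → true
  vehicle length > 116 in: 390 > 116 is true
  day ∈ {Thu, Wed}: Wed is in the set → true
  meter paid: yes → true
  permit type ∈ {A, staff, visitor}: none is not in the set → false
  resident of the zone: yes → true
  NOT disabled placard displayed: no → true
  intended duration < 707 min: 412 < 707 is true
  day ∈ {Sat, Thu, Tue}: Wed is not in the set → false
Combine:
[1.2.1] true → true = true
[1.2] NOT true = false
[1.3.1.1] false OR false = false
[1.3.1] NOT false = true
[1.3] NOT true = false
[1] false OR false OR false = false
[2.4.1.1] true OR false = true
[2.4.1] NOT true = false
[2.4] NOT false = true
[2] true AND true AND true AND true = true
[3.1] true AND true AND true = true
[3.2.2] true → false = false
[3.2] false AND false = false
[3] true → false = false
[root] false OR true OR false = true
Overall: true → permitted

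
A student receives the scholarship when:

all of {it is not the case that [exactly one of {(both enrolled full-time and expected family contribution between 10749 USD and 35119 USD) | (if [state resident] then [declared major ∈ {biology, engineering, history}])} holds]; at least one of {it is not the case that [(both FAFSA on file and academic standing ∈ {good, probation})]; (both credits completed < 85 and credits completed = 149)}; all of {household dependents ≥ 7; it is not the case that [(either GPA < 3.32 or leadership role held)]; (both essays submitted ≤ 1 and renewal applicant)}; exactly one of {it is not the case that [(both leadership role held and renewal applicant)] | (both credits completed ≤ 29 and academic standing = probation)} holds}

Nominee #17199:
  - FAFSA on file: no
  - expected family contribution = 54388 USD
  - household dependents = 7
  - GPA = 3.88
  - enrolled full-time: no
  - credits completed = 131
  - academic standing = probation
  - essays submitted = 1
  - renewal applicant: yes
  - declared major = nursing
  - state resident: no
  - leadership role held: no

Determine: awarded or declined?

Declined

Atomic conditions:
  enrolled full-time: no → false
  expected family contribution between 10749 USD and 35119 USD: 54388 in [10749, 35119] is false
  state resident: no → false
  declared major ∈ {biology, engineering, history}: nursing is not in the set → false
  FAFSA on file: no → false
  academic standing ∈ {good, probation}: probation is in the set → true
  credits completed < 85: 131 < 85 is false
  credits completed = 149: 131 == 149 is false
  household dependents ≥ 7: 7 ≥ 7 is true
  GPA < 3.32: 3.88 < 3.32 is false
  leadership role held: no → false
  essays submitted ≤ 1: 1 ≤ 1 is true
  renewal applicant: yes → true
  credits completed ≤ 29: 131 ≤ 29 is false
  academic standing = probation: probation == probation is true
Combine:
[1.1.1] false AND false = false
[1.1.2] false → false (antecedent false ⇒ implication holds) = true
[1.1] exactly-one(false, true) = true
[1] NOT true = false
[2.1.1] false AND true = false
[2.1] NOT false = true
[2.2] false AND false = false
[2] true OR false = true
[3.2.1] false OR false = false
[3.2] NOT false = true
[3.3] true AND true = true
[3] true AND true AND true = true
[4.1.1] false AND true = false
[4.1] NOT false = true
[4.2] false AND true = false
[4] exactly-one(true, false) = true
[root] false AND true AND true AND true = false
Overall: false → declined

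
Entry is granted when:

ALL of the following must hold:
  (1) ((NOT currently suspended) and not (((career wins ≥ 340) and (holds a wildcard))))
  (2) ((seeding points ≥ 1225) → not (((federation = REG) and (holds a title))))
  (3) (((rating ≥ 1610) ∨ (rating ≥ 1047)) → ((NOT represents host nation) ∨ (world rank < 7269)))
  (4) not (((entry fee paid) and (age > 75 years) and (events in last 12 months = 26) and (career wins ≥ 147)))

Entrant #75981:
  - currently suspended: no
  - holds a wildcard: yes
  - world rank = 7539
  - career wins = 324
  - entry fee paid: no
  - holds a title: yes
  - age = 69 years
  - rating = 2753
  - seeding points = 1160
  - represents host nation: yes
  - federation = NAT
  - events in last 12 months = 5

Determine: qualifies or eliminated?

Eliminated

Atomic conditions:
  NOT currently suspended: no → true
  career wins ≥ 340: 324 ≥ 340 is false
  holds a wildcard: yes → true
  seeding points ≥ 1225: 1160 ≥ 1225 is false
  federation = REG: NAT == REG is false
  holds a title: yes → true
  rating ≥ 1610: 2753 ≥ 1610 is true
  rating ≥ 1047: 2753 ≥ 1047 is true
  NOT represents host nation: yes → false
  world rank < 7269: 7539 < 7269 is false
  entry fee paid: no → false
  age > 75 years: 69 > 75 is false
  events in last 12 months = 26: 5 == 26 is false
  career wins ≥ 147: 324 ≥ 147 is true
Combine:
[1.2.1] false AND true = false
[1.2] NOT false = true
[1] true AND true = true
[2.2.1] false AND true = false
[2.2] NOT false = true
[2] false → true (antecedent false ⇒ implication holds) = true
[3.1] true OR true = true
[3.2] false OR false = false
[3] true → false = false
[4.1] false AND false AND false AND true = false
[4] NOT false = true
[root] true AND true AND false AND true = false
Overall: false → eliminated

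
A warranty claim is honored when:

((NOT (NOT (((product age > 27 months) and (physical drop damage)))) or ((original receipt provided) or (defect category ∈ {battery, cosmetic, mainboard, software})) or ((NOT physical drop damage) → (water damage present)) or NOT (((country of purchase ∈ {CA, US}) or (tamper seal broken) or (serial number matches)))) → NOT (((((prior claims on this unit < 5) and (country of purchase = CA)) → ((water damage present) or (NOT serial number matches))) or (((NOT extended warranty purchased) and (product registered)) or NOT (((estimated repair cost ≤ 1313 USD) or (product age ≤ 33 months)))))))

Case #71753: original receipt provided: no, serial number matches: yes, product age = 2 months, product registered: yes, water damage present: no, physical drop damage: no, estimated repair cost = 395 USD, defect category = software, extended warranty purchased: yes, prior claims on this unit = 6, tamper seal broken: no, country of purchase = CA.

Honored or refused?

Atomic conditions:
  product age > 27 months: 2 > 27 is false
  physical drop damage: no → false
  original receipt provided: no → false
  defect category ∈ {battery, cosmetic, mainboard, software}: software is in the set → true
  NOT physical drop damage: no → true
  water damage present: no → false
  country of purchase ∈ {CA, US}: CA is in the set → true
  tamper seal broken: no → false
  serial number matches: yes → true
  prior claims on this unit < 5: 6 < 5 is false
  country of purchase = CA: CA == CA is true
  NOT serial number matches: yes → false
  NOT extended warranty purchased: yes → false
  product registered: yes → true
  estimated repair cost ≤ 1313 USD: 395 ≤ 1313 is true
  product age ≤ 33 months: 2 ≤ 33 is true
Combine:
[1.1.1.1] false AND false = false
[1.1.1] NOT false = true
[1.1] NOT true = false
[1.2] false OR true = true
[1.3] true → false = false
[1.4.1] true OR false OR true = true
[1.4] NOT true = false
[1] false OR true OR false OR false = true
[2.1.1.1] false AND true = false
[2.1.1.2] false OR false = false
[2.1.1] false → false (antecedent false ⇒ implication holds) = true
[2.1.2.1] false AND true = false
[2.1.2.2.1] true OR true = true
[2.1.2.2] NOT true = false
[2.1.2] false OR false = false
[2.1] true OR false = true
[2] NOT true = false
[root] true → false = false
Overall: false → refused

Refused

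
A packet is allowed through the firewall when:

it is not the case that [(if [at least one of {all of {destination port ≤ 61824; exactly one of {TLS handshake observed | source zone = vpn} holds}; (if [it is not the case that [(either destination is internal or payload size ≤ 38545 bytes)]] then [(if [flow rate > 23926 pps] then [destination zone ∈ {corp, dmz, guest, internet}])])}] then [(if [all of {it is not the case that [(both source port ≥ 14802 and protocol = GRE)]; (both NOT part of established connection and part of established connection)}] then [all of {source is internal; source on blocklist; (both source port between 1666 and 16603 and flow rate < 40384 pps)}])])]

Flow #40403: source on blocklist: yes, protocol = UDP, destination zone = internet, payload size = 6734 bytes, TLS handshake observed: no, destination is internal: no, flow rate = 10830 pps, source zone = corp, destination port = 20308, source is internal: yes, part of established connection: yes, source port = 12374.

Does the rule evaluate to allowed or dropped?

Atomic conditions:
  destination port ≤ 61824: 20308 ≤ 61824 is true
  TLS handshake observed: no → false
  source zone = vpn: corp == vpn is false
  destination is internal: no → false
  payload size ≤ 38545 bytes: 6734 ≤ 38545 is true
  flow rate > 23926 pps: 10830 > 23926 is false
  destination zone ∈ {corp, dmz, guest, internet}: internet is in the set → true
  source port ≥ 14802: 12374 ≥ 14802 is false
  protocol = GRE: UDP == GRE is false
  NOT part of established connection: yes → false
  part of established connection: yes → true
  source is internal: yes → true
  source on blocklist: yes → true
  source port between 1666 and 16603: 12374 in [1666, 16603] is true
  flow rate < 40384 pps: 10830 < 40384 is true
Combine:
[1.1.1.2] exactly-one(false, false) = false
[1.1.1] true AND false = false
[1.1.2.1.1] false OR true = true
[1.1.2.1] NOT true = false
[1.1.2.2] false → true (antecedent false ⇒ implication holds) = true
[1.1.2] false → true (antecedent false ⇒ implication holds) = true
[1.1] false OR true = true
[1.2.1.1.1] false AND false = false
[1.2.1.1] NOT false = true
[1.2.1.2] false AND true = false
[1.2.1] true AND false = false
[1.2.2.3] true AND true = true
[1.2.2] true AND true AND true = true
[1.2] false → true (antecedent false ⇒ implication holds) = true
[1] true → true = true
[root] NOT true = false
Overall: false → dropped

Dropped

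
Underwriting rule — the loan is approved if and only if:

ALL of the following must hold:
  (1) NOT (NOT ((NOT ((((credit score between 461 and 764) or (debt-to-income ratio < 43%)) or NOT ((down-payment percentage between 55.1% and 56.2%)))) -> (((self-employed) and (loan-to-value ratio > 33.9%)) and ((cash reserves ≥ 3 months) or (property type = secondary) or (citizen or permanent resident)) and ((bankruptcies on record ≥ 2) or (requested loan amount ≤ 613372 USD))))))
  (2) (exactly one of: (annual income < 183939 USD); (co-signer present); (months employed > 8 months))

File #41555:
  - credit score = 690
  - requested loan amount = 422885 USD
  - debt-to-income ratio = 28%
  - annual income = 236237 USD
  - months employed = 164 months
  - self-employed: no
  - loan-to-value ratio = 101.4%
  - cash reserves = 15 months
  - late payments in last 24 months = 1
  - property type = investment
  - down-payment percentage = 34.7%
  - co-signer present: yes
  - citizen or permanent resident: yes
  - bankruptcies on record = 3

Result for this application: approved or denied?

Denied

Atomic conditions:
  credit score between 461 and 764: 690 in [461, 764] is true
  debt-to-income ratio < 43%: 28 < 43 is true
  down-payment percentage between 55.1% and 56.2%: 34.7 in [55.1, 56.2] is false
  self-employed: no → false
  loan-to-value ratio > 33.9%: 101.4 > 33.9 is true
  cash reserves ≥ 3 months: 15 ≥ 3 is true
  property type = secondary: investment == secondary is false
  citizen or permanent resident: yes → true
  bankruptcies on record ≥ 2: 3 ≥ 2 is true
  requested loan amount ≤ 613372 USD: 422885 ≤ 613372 is true
  annual income < 183939 USD: 236237 < 183939 is false
  co-signer present: yes → true
  months employed > 8 months: 164 > 8 is true
Combine:
[1.1.1.1.1.1] true OR true = true
[1.1.1.1.1.2] NOT false = true
[1.1.1.1.1] true OR true = true
[1.1.1.1] NOT true = false
[1.1.1.2.1] false AND true = false
[1.1.1.2.2] true OR false OR true = true
[1.1.1.2.3] true OR true = true
[1.1.1.2] false AND true AND true = false
[1.1.1] false → false (antecedent false ⇒ implication holds) = true
[1.1] NOT true = false
[1] NOT false = true
[2] exactly-one(false, true, true) = false
[root] true AND false = false
Overall: false → denied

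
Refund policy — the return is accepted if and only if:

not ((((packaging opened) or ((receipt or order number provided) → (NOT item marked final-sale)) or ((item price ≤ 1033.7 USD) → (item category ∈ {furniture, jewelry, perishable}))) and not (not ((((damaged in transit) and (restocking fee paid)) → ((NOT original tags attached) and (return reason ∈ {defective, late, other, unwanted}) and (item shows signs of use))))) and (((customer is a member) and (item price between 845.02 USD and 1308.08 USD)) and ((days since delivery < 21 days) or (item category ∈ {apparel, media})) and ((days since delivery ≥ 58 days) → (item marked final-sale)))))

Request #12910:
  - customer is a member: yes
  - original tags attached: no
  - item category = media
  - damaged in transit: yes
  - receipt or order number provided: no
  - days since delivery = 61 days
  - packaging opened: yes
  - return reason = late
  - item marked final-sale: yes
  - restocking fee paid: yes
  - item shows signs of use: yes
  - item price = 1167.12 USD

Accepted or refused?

Refused

Atomic conditions:
  packaging opened: yes → true
  receipt or order number provided: no → false
  NOT item marked final-sale: yes → false
  item price ≤ 1033.7 USD: 1167.12 ≤ 1033.7 is false
  item category ∈ {furniture, jewelry, perishable}: media is not in the set → false
  damaged in transit: yes → true
  restocking fee paid: yes → true
  NOT original tags attached: no → true
  return reason ∈ {defective, late, other, unwanted}: late is in the set → true
  item shows signs of use: yes → true
  customer is a member: yes → true
  item price between 845.02 USD and 1308.08 USD: 1167.12 in [845.02, 1308.08] is true
  days since delivery < 21 days: 61 < 21 is false
  item category ∈ {apparel, media}: media is in the set → true
  days since delivery ≥ 58 days: 61 ≥ 58 is true
  item marked final-sale: yes → true
Combine:
[1.1.2] false → false (antecedent false ⇒ implication holds) = true
[1.1.3] false → false (antecedent false ⇒ implication holds) = true
[1.1] true OR true OR true = true
[1.2.1.1.1] true AND true = true
[1.2.1.1.2] true AND true AND true = true
[1.2.1.1] true → true = true
[1.2.1] NOT true = false
[1.2] NOT false = true
[1.3.1] true AND true = true
[1.3.2] false OR true = true
[1.3.3] true → true = true
[1.3] true AND true AND true = true
[1] true AND true AND true = true
[root] NOT true = false
Overall: false → refused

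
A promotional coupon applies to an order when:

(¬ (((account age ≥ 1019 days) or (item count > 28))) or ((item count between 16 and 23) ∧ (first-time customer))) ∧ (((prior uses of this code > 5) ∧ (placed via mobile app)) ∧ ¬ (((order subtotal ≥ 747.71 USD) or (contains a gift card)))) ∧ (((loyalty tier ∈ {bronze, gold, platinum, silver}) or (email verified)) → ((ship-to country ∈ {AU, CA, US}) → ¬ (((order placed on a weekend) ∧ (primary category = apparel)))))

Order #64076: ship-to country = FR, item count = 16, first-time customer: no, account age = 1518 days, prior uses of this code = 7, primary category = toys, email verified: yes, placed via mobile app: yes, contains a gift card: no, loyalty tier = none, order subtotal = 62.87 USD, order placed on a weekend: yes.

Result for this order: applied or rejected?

Rejected

Atomic conditions:
  account age ≥ 1019 days: 1518 ≥ 1019 is true
  item count > 28: 16 > 28 is false
  item count between 16 and 23: 16 in [16, 23] is true
  first-time customer: no → false
  prior uses of this code > 5: 7 > 5 is true
  placed via mobile app: yes → true
  order subtotal ≥ 747.71 USD: 62.87 ≥ 747.71 is false
  contains a gift card: no → false
  loyalty tier ∈ {bronze, gold, platinum, silver}: none is not in the set → false
  email verified: yes → true
  ship-to country ∈ {AU, CA, US}: FR is not in the set → false
  order placed on a weekend: yes → true
  primary category = apparel: toys == apparel is false
Combine:
[1.1.1] true OR false = true
[1.1] NOT true = false
[1.2] true AND false = false
[1] false OR false = false
[2.1] true AND true = true
[2.2.1] false OR false = false
[2.2] NOT false = true
[2] true AND true = true
[3.1] false OR true = true
[3.2.2.1] true AND false = false
[3.2.2] NOT false = true
[3.2] false → true (antecedent false ⇒ implication holds) = true
[3] true → true = true
[root] false AND true AND true = false
Overall: false → rejected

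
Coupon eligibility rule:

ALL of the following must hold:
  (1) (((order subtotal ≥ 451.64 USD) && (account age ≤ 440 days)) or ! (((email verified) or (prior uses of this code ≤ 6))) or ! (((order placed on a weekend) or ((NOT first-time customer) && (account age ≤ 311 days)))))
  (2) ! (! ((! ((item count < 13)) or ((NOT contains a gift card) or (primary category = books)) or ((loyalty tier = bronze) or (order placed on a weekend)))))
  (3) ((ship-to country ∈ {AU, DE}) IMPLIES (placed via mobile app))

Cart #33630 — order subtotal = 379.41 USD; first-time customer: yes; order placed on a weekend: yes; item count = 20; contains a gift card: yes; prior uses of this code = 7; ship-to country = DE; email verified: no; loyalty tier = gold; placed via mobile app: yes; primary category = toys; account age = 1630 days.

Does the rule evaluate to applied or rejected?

Atomic conditions:
  order subtotal ≥ 451.64 USD: 379.41 ≥ 451.64 is false
  account age ≤ 440 days: 1630 ≤ 440 is false
  email verified: no → false
  prior uses of this code ≤ 6: 7 ≤ 6 is false
  order placed on a weekend: yes → true
  NOT first-time customer: yes → false
  account age ≤ 311 days: 1630 ≤ 311 is false
  item count < 13: 20 < 13 is false
  NOT contains a gift card: yes → false
  primary category = books: toys == books is false
  loyalty tier = bronze: gold == bronze is false
  ship-to country ∈ {AU, DE}: DE is in the set → true
  placed via mobile app: yes → true
Combine:
[1.1] false AND false = false
[1.2.1] false OR false = false
[1.2] NOT false = true
[1.3.1.2] false AND false = false
[1.3.1] true OR false = true
[1.3] NOT true = false
[1] false OR true OR false = true
[2.1.1.1] NOT false = true
[2.1.1.2] false OR false = false
[2.1.1.3] false OR true = true
[2.1.1] true OR false OR true = true
[2.1] NOT true = false
[2] NOT false = true
[3] true → true = true
[root] true AND true AND true = true
Overall: true → applied

Applied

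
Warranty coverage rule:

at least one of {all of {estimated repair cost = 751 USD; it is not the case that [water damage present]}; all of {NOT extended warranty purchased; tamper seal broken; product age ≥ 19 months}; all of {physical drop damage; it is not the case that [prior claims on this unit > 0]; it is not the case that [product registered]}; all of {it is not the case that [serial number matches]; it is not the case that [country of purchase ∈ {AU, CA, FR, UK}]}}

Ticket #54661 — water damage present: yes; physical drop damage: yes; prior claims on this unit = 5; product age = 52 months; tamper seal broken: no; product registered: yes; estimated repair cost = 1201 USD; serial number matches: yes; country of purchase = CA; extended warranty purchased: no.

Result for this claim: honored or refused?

Atomic conditions:
  estimated repair cost = 751 USD: 1201 == 751 is false
  water damage present: yes → true
  NOT extended warranty purchased: no → true
  tamper seal broken: no → false
  product age ≥ 19 months: 52 ≥ 19 is true
  physical drop damage: yes → true
  prior claims on this unit > 0: 5 > 0 is true
  product registered: yes → true
  serial number matches: yes → true
  country of purchase ∈ {AU, CA, FR, UK}: CA is in the set → true
Combine:
[1.2] NOT true = false
[1] false AND false = false
[2] true AND false AND true = false
[3.2] NOT true = false
[3.3] NOT true = false
[3] true AND false AND false = false
[4.1] NOT true = false
[4.2] NOT true = false
[4] false AND false = false
[root] false OR false OR false OR false = false
Overall: false → refused

Refused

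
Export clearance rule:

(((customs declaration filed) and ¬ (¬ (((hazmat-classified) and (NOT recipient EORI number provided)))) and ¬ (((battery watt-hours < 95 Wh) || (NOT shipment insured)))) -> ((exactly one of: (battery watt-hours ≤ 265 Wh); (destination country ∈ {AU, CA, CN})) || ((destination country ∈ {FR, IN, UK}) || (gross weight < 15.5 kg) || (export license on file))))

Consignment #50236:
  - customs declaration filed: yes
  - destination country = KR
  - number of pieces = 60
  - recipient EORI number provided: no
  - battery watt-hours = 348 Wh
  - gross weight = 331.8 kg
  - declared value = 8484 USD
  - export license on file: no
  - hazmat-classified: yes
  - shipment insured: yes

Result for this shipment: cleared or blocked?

Blocked

Atomic conditions:
  customs declaration filed: yes → true
  hazmat-classified: yes → true
  NOT recipient EORI number provided: no → true
  battery watt-hours < 95 Wh: 348 < 95 is false
  NOT shipment insured: yes → false
  battery watt-hours ≤ 265 Wh: 348 ≤ 265 is false
  destination country ∈ {AU, CA, CN}: KR is not in the set → false
  destination country ∈ {FR, IN, UK}: KR is not in the set → false
  gross weight < 15.5 kg: 331.8 < 15.5 is false
  export license on file: no → false
Combine:
[1.2.1.1] true AND true = true
[1.2.1] NOT true = false
[1.2] NOT false = true
[1.3.1] false OR false = false
[1.3] NOT false = true
[1] true AND true AND true = true
[2.1] exactly-one(false, false) = false
[2.2] false OR false OR false = false
[2] false OR false = false
[root] true → false = false
Overall: false → blocked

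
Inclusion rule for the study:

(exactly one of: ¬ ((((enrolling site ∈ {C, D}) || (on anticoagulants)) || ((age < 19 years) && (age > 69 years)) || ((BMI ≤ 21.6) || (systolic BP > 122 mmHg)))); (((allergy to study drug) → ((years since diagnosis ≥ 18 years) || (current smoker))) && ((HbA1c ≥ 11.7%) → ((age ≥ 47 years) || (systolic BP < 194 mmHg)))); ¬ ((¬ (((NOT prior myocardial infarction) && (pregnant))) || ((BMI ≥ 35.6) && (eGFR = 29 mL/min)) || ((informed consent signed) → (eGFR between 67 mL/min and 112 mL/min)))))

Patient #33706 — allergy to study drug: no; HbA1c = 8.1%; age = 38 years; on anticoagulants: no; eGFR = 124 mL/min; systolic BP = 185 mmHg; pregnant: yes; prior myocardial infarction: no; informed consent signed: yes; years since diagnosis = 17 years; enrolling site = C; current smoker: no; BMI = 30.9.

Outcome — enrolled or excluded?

Atomic conditions:
  enrolling site ∈ {C, D}: C is in the set → true
  on anticoagulants: no → false
  age < 19 years: 38 < 19 is false
  age > 69 years: 38 > 69 is false
  BMI ≤ 21.6: 30.9 ≤ 21.6 is false
  systolic BP > 122 mmHg: 185 > 122 is true
  allergy to study drug: no → false
  years since diagnosis ≥ 18 years: 17 ≥ 18 is false
  current smoker: no → false
  HbA1c ≥ 11.7%: 8.1 ≥ 11.7 is false
  age ≥ 47 years: 38 ≥ 47 is false
  systolic BP < 194 mmHg: 185 < 194 is true
  NOT prior myocardial infarction: no → true
  pregnant: yes → true
  BMI ≥ 35.6: 30.9 ≥ 35.6 is false
  eGFR = 29 mL/min: 124 == 29 is false
  informed consent signed: yes → true
  eGFR between 67 mL/min and 112 mL/min: 124 in [67, 112] is false
Combine:
[1.1.1] true OR false = true
[1.1.2] false AND false = false
[1.1.3] false OR true = true
[1.1] true OR false OR true = true
[1] NOT true = false
[2.1.2] false OR false = false
[2.1] false → false (antecedent false ⇒ implication holds) = true
[2.2.2] false OR true = true
[2.2] false → true (antecedent false ⇒ implication holds) = true
[2] true AND true = true
[3.1.1.1] true AND true = true
[3.1.1] NOT true = false
[3.1.2] false AND false = false
[3.1.3] true → false = false
[3.1] false OR false OR false = false
[3] NOT false = true
[root] exactly-one(false, true, true) = false
Overall: false → excluded

Excluded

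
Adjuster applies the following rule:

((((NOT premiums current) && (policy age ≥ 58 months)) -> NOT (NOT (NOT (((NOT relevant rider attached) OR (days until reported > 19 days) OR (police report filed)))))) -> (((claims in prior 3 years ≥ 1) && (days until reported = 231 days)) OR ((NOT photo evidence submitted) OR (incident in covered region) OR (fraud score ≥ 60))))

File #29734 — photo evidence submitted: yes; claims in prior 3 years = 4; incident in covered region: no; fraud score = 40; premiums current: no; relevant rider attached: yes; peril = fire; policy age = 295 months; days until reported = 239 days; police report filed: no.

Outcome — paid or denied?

Paid

Atomic conditions:
  NOT premiums current: no → true
  policy age ≥ 58 months: 295 ≥ 58 is true
  NOT relevant rider attached: yes → false
  days until reported > 19 days: 239 > 19 is true
  police report filed: no → false
  claims in prior 3 years ≥ 1: 4 ≥ 1 is true
  days until reported = 231 days: 239 == 231 is false
  NOT photo evidence submitted: yes → false
  incident in covered region: no → false
  fraud score ≥ 60: 40 ≥ 60 is false
Combine:
[1.1] true AND true = true
[1.2.1.1.1] false OR true OR false = true
[1.2.1.1] NOT true = false
[1.2.1] NOT false = true
[1.2] NOT true = false
[1] true → false = false
[2.1] true AND false = false
[2.2] false OR false OR false = false
[2] false OR false = false
[root] false → false (antecedent false ⇒ implication holds) = true
Overall: true → paid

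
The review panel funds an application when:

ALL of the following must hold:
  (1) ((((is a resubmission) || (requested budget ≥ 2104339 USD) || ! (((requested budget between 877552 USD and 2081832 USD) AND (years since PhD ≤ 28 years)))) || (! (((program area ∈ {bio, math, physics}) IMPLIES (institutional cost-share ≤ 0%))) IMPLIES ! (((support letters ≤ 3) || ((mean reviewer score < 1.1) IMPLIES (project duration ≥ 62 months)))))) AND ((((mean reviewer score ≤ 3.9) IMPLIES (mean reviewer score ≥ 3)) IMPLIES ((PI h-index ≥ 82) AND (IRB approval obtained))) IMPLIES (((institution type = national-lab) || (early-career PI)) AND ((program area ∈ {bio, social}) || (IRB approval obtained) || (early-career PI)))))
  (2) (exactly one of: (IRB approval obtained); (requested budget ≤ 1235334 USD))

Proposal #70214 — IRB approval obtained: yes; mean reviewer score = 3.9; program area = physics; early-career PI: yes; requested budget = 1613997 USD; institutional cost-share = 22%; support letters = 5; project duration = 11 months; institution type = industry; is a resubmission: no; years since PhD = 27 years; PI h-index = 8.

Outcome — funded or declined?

Atomic conditions:
  is a resubmission: no → false
  requested budget ≥ 2104339 USD: 1613997 ≥ 2104339 is false
  requested budget between 877552 USD and 2081832 USD: 1613997 in [877552, 2081832] is true
  years since PhD ≤ 28 years: 27 ≤ 28 is true
  program area ∈ {bio, math, physics}: physics is in the set → true
  institutional cost-share ≤ 0%: 22 ≤ 0 is false
  support letters ≤ 3: 5 ≤ 3 is false
  mean reviewer score < 1.1: 3.9 < 1.1 is false
  project duration ≥ 62 months: 11 ≥ 62 is false
  mean reviewer score ≤ 3.9: 3.9 ≤ 3.9 is true
  mean reviewer score ≥ 3: 3.9 ≥ 3 is true
  PI h-index ≥ 82: 8 ≥ 82 is false
  IRB approval obtained: yes → true
  institution type = national-lab: industry == national-lab is false
  early-career PI: yes → true
  program area ∈ {bio, social}: physics is not in the set → false
  requested budget ≤ 1235334 USD: 1613997 ≤ 1235334 is false
Combine:
[1.1.1.3.1] true AND true = true
[1.1.1.3] NOT true = false
[1.1.1] false OR false OR false = false
[1.1.2.1.1] true → false = false
[1.1.2.1] NOT false = true
[1.1.2.2.1.2] false → false (antecedent false ⇒ implication holds) = true
[1.1.2.2.1] false OR true = true
[1.1.2.2] NOT true = false
[1.1.2] true → false = false
[1.1] false OR false = false
[1.2.1.1] true → true = true
[1.2.1.2] false AND true = false
[1.2.1] true → false = false
[1.2.2.1] false OR true = true
[1.2.2.2] false OR true OR true = true
[1.2.2] true AND true = true
[1.2] false → true (antecedent false ⇒ implication holds) = true
[1] false AND true = false
[2] exactly-one(true, false) = true
[root] false AND true = false
Overall: false → declined

Declined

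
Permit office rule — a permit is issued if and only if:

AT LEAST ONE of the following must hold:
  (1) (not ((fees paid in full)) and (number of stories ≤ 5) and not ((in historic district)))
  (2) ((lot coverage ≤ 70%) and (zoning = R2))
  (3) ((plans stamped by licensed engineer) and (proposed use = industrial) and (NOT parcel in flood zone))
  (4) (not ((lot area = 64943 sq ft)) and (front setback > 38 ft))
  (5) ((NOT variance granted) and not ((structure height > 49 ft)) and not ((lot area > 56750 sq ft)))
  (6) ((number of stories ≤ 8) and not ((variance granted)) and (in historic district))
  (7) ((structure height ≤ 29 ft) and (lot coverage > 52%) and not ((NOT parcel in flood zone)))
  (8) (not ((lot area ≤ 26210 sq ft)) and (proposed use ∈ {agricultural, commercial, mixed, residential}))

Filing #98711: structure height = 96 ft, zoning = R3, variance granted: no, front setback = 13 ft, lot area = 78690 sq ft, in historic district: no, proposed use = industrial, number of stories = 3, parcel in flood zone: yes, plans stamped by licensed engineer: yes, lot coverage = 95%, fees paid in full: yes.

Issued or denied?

Atomic conditions:
  fees paid in full: yes → true
  number of stories ≤ 5: 3 ≤ 5 is true
  in historic district: no → false
  lot coverage ≤ 70%: 95 ≤ 70 is false
  zoning = R2: R3 == R2 is false
  plans stamped by licensed engineer: yes → true
  proposed use = industrial: industrial == industrial is true
  NOT parcel in flood zone: yes → false
  lot area = 64943 sq ft: 78690 == 64943 is false
  front setback > 38 ft: 13 > 38 is false
  NOT variance granted: no → true
  structure height > 49 ft: 96 > 49 is true
  lot area > 56750 sq ft: 78690 > 56750 is true
  number of stories ≤ 8: 3 ≤ 8 is true
  variance granted: no → false
  structure height ≤ 29 ft: 96 ≤ 29 is false
  lot coverage > 52%: 95 > 52 is true
  lot area ≤ 26210 sq ft: 78690 ≤ 26210 is false
  proposed use ∈ {agricultural, commercial, mixed, residential}: industrial is not in the set → false
Combine:
[1.1] NOT true = false
[1.3] NOT false = true
[1] false AND true AND true = false
[2] false AND false = false
[3] true AND true AND false = false
[4.1] NOT false = true
[4] true AND false = false
[5.2] NOT true = false
[5.3] NOT true = false
[5] true AND false AND false = false
[6.2] NOT false = true
[6] true AND true AND false = false
[7.3] NOT false = true
[7] false AND true AND true = false
[8.1] NOT false = true
[8] true AND false = false
[root] false OR false OR false OR false OR false OR false OR false OR false = false
Overall: false → denied

Denied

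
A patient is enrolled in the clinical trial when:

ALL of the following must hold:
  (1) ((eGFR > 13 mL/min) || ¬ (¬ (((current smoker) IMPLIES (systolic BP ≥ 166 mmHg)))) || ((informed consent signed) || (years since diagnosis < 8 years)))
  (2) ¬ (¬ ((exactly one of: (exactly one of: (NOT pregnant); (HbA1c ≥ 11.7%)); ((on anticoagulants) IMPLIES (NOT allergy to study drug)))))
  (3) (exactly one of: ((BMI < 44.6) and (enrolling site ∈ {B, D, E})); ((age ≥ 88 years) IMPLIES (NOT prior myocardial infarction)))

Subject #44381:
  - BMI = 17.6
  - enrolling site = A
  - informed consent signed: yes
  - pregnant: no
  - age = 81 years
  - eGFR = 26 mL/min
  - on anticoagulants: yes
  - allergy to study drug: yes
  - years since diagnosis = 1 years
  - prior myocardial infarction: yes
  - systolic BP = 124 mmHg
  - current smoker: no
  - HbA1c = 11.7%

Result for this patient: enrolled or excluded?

Excluded

Atomic conditions:
  eGFR > 13 mL/min: 26 > 13 is true
  current smoker: no → false
  systolic BP ≥ 166 mmHg: 124 ≥ 166 is false
  informed consent signed: yes → true
  years since diagnosis < 8 years: 1 < 8 is true
  NOT pregnant: no → true
  HbA1c ≥ 11.7%: 11.7 ≥ 11.7 is true
  on anticoagulants: yes → true
  NOT allergy to study drug: yes → false
  BMI < 44.6: 17.6 < 44.6 is true
  enrolling site ∈ {B, D, E}: A is not in the set → false
  age ≥ 88 years: 81 ≥ 88 is false
  NOT prior myocardial infarction: yes → false
Combine:
[1.2.1.1] false → false (antecedent false ⇒ implication holds) = true
[1.2.1] NOT true = false
[1.2] NOT false = true
[1.3] true OR true = true
[1] true OR true OR true = true
[2.1.1.1] exactly-one(true, true) = false
[2.1.1.2] true → false = false
[2.1.1] exactly-one(false, false) = false
[2.1] NOT false = true
[2] NOT true = false
[3.1] true AND false = false
[3.2] false → false (antecedent false ⇒ implication holds) = true
[3] exactly-one(false, true) = true
[root] true AND false AND true = false
Overall: false → excluded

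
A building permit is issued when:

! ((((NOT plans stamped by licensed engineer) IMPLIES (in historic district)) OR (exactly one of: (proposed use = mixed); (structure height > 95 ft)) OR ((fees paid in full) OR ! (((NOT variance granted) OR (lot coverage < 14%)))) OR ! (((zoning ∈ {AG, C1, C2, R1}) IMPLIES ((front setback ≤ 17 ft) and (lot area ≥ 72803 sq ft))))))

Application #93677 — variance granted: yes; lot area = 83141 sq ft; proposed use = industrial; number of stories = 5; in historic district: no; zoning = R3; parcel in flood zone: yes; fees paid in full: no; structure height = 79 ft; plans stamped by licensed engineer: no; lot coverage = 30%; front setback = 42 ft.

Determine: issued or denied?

Denied

Atomic conditions:
  NOT plans stamped by licensed engineer: no → true
  in historic district: no → false
  proposed use = mixed: industrial == mixed is false
  structure height > 95 ft: 79 > 95 is false
  fees paid in full: no → false
  NOT variance granted: yes → false
  lot coverage < 14%: 30 < 14 is false
  zoning ∈ {AG, C1, C2, R1}: R3 is not in the set → false
  front setback ≤ 17 ft: 42 ≤ 17 is false
  lot area ≥ 72803 sq ft: 83141 ≥ 72803 is true
Combine:
[1.1] true → false = false
[1.2] exactly-one(false, false) = false
[1.3.2.1] false OR false = false
[1.3.2] NOT false = true
[1.3] false OR true = true
[1.4.1.2] false AND true = false
[1.4.1] false → false (antecedent false ⇒ implication holds) = true
[1.4] NOT true = false
[1] false OR false OR true OR false = true
[root] NOT true = false
Overall: false → denied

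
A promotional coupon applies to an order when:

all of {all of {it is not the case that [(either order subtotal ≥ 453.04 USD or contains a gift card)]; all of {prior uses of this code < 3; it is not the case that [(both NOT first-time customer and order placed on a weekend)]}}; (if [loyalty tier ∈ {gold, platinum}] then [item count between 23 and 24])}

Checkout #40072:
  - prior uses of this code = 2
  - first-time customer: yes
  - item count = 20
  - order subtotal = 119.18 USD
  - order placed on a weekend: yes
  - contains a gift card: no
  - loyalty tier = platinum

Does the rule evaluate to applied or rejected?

Atomic conditions:
  order subtotal ≥ 453.04 USD: 119.18 ≥ 453.04 is false
  contains a gift card: no → false
  prior uses of this code < 3: 2 < 3 is true
  NOT first-time customer: yes → false
  order placed on a weekend: yes → true
  loyalty tier ∈ {gold, platinum}: platinum is in the set → true
  item count between 23 and 24: 20 in [23, 24] is false
Combine:
[1.1.1] false OR false = false
[1.1] NOT false = true
[1.2.2.1] false AND true = false
[1.2.2] NOT false = true
[1.2] true AND true = true
[1] true AND true = true
[2] true → false = false
[root] true AND false = false
Overall: false → rejected

Rejected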